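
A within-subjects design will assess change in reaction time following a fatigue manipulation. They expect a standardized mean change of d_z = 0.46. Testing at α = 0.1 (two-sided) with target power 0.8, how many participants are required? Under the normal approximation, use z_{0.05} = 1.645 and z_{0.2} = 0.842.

n = 30 pairs

For a paired (one-sample on differences) test: n = ((z_{α/2} + z_β) / d)².
z_{α/2} + z_β = 1.645 + 0.842 = 2.487.
n = (2.487 / 0.46)² = 5.407² = 29.23.
Round up.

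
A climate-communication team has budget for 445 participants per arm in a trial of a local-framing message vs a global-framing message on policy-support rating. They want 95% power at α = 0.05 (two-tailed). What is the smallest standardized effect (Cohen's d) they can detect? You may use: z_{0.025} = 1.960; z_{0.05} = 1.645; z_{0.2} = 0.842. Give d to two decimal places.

d_min ≈ 0.24

For two independent groups of n = 445 each: d_min = (z_{α/2} + z_β)·√(2/n).
z-sum = 1.960 + 1.645 = 3.605.
d_min = 3.605 × √(2/445) = 3.605 × 0.0670 = 0.242.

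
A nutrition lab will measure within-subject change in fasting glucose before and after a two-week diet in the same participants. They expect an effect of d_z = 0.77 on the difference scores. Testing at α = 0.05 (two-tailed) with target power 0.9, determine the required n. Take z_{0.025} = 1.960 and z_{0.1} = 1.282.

For a paired (one-sample on differences) test: n = ((z_{α/2} + z_β) / d)².
z_{α/2} + z_β = 1.960 + 1.282 = 3.242.
n = (3.242 / 0.77)² = 4.210² = 17.73.
Round up.

n = 18 pairs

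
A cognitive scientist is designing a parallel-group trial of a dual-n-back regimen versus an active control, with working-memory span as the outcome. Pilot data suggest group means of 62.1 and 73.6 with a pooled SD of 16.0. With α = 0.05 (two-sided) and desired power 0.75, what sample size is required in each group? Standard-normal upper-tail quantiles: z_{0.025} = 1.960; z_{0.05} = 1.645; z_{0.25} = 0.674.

n = 27 per group

Cohen's d = |M₁ − M₂| / SD_pooled = |62.1 − 73.6| / 16.0 = 11.5 / 16.0 = 0.719.
For two independent groups with equal n: n = 2·((z_{α/2} + z_β) / d)².
z_{α/2} + z_β = 1.960 + 0.674 = 2.634.
n = 2 × (2.634 / 0.719)² = 2 × 3.663² = 2 × 13.42 = 26.8.
Round up to the next whole participant.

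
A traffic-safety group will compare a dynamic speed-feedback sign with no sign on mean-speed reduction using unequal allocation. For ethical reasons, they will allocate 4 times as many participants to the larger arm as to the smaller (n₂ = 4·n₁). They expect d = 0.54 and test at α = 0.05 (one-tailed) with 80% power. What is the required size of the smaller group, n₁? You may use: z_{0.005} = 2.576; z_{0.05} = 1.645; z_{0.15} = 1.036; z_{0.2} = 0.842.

n₁ = 27

With allocation ratio k = n₂/n₁ = 4, Var(x̄₁−x̄₂) = σ²(1/n₁ + 1/(k·n₁)) = σ²·(k+1)/(k·n₁).
So n₁ = (1 + 1/k)·((z_{α} + z_β)/d)² = 1.250 × (2.487/0.54)².
n₁ = 1.250 × 21.21 = 26.5.
Round up: n₁ = 27, giving n₂ = 4 × 27 = 108.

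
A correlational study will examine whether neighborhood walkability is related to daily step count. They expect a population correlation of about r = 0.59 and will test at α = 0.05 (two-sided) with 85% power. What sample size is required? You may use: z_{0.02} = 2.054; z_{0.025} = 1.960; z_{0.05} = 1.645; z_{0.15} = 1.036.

n = 23

Fisher's z: C = ½·ln((1+r)/(1−r)) = ½·ln(3.8780) = 0.6777.
n = ((z_{α/2} + z_β)/C)² + 3.
(1.960 + 1.036) / 0.6777 = 2.996 / 0.6777 = 4.421.
n = 4.421² + 3 = 19.54 + 3 = 22.5.
Round up.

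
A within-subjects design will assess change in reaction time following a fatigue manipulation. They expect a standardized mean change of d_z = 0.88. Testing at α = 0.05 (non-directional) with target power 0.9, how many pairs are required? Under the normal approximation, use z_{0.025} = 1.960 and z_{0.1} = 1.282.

n = 14 pairs

For a paired (one-sample on differences) test: n = ((z_{α/2} + z_β) / d)².
z_{α/2} + z_β = 1.960 + 1.282 = 3.242.
n = (3.242 / 0.88)² = 3.684² = 13.57.
Round up.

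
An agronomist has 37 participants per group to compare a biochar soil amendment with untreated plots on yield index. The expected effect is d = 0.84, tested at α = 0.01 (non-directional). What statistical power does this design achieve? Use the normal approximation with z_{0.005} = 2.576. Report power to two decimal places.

power ≈ 0.85

For two equal groups, power = Φ(d·√(n/2) − z_{α/2}).
d·√(n/2) = 0.84 × √(37/2) = 0.84 × 4.301 = 3.613.
z_β = 3.613 − 2.576 = 1.037.
Power = Φ(1.037) = 0.850.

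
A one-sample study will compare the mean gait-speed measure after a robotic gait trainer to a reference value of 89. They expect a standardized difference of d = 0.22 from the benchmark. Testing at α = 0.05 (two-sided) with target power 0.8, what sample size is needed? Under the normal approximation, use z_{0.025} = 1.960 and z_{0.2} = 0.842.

For a one-sample test: n = ((z_{α/2} + z_β) / d)².
z_{α/2} + z_β = 1.960 + 0.842 = 2.802.
n = (2.802 / 0.22)² = 12.736² = 162.21.
Round up.

n = 163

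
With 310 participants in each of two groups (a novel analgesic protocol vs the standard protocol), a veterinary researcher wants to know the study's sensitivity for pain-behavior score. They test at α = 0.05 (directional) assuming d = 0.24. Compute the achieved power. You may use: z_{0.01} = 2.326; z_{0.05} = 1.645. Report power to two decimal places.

power ≈ 0.91

For two equal groups, power = Φ(d·√(n/2) − z_{α}).
d·√(n/2) = 0.24 × √(310/2) = 0.24 × 12.450 = 2.988.
z_β = 2.988 − 1.645 = 1.343.
Power = Φ(1.343) = 0.910.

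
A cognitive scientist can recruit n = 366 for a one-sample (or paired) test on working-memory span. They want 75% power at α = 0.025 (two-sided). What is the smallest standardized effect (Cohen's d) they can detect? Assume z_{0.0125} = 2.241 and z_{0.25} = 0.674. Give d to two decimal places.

For a single sample (or paired design) of n = 366: d_min = (z_{α/2} + z_β)/√n.
z-sum = 2.241 + 0.674 = 2.915.
d_min = 2.915 / √366 = 2.915 / 19.131 = 0.152.

d_min ≈ 0.15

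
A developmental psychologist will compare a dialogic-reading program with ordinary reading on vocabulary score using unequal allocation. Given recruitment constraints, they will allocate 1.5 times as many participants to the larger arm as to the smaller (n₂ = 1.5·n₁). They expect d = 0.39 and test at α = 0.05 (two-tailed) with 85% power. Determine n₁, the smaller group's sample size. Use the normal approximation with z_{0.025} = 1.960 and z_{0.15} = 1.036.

With allocation ratio k = n₂/n₁ = 1.5, Var(x̄₁−x̄₂) = σ²(1/n₁ + 1/(k·n₁)) = σ²·(k+1)/(k·n₁).
So n₁ = (1 + 1/k)·((z_{α/2} + z_β)/d)² = 1.667 × (2.996/0.39)².
n₁ = 1.667 × 59.01 = 98.4.
Round up: n₁ = 99, giving n₂ = ⌈1.5 × 99⌉ = ⌈148.5⌉ = 149.

n₁ = 99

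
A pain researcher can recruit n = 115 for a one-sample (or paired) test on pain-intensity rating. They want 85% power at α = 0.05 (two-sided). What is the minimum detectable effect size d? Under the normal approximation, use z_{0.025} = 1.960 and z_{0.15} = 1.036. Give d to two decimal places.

For a single sample (or paired design) of n = 115: d_min = (z_{α/2} + z_β)/√n.
z-sum = 1.960 + 1.036 = 2.996.
d_min = 2.996 / √115 = 2.996 / 10.724 = 0.279.

d_min ≈ 0.28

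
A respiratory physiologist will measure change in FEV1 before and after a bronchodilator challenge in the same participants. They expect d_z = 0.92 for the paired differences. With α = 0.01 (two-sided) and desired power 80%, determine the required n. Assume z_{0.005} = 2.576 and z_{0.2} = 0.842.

For a paired (one-sample on differences) test: n = ((z_{α/2} + z_β) / d)².
z_{α/2} + z_β = 2.576 + 0.842 = 3.418.
n = (3.418 / 0.92)² = 3.715² = 13.80.
Round up.

n = 14 pairs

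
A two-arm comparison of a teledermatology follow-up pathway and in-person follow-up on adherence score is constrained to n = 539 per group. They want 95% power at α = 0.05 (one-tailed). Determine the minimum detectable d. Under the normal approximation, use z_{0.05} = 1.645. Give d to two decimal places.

d_min ≈ 0.20

For two independent groups of n = 539 each: d_min = (z_{α} + z_β)·√(2/n).
z-sum = 1.645 + 1.645 = 3.290.
d_min = 3.290 × √(2/539) = 3.290 × 0.0609 = 0.200.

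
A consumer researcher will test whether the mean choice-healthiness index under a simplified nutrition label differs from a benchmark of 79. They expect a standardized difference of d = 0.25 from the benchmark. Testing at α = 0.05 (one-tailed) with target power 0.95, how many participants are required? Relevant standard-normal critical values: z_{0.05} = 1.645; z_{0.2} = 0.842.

For a one-sample test: n = ((z_{α} + z_β) / d)².
z_{α} + z_β = 1.645 + 1.645 = 3.290.
n = (3.290 / 0.25)² = 13.160² = 173.19.
Round up.

n = 174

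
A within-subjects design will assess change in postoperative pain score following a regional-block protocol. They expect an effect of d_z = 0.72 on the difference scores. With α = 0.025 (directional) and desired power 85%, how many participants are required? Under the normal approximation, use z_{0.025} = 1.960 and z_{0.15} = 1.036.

n = 18 pairs

For a paired (one-sample on differences) test: n = ((z_{α} + z_β) / d)².
z_{α} + z_β = 1.960 + 1.036 = 2.996.
n = (2.996 / 0.72)² = 4.161² = 17.31.
Round up.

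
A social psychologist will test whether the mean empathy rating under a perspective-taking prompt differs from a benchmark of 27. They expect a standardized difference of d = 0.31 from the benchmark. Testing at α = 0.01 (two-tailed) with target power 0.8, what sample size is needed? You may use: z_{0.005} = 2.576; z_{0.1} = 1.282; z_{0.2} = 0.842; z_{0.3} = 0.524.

For a one-sample test: n = ((z_{α/2} + z_β) / d)².
z_{α/2} + z_β = 2.576 + 0.842 = 3.418.
n = (3.418 / 0.31)² = 11.026² = 121.57.
Round up.

n = 122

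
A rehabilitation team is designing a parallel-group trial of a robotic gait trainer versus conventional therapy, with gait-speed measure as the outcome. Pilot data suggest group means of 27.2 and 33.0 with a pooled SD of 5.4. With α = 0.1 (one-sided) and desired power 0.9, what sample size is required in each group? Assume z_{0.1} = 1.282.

Cohen's d = |M₁ − M₂| / SD_pooled = |27.2 − 33.0| / 5.4 = 5.8 / 5.4 = 1.074.
For two independent groups with equal n: n = 2·((z_{α} + z_β) / d)².
z_{α} + z_β = 1.282 + 1.282 = 2.564.
n = 2 × (2.564 / 1.074)² = 2 × 2.387² = 2 × 5.70 = 11.4.
Round up to the next whole participant.

n = 12 per group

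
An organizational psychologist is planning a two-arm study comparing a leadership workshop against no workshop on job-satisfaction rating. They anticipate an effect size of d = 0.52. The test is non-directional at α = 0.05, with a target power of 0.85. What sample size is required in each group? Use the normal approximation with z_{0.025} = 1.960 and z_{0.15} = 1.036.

n = 67 per group

For two independent groups with equal n: n = 2·((z_{α/2} + z_β) / d)².
z_{α/2} + z_β = 1.960 + 1.036 = 2.996.
n = 2 × (2.996 / 0.52)² = 2 × 5.762² = 2 × 33.20 = 66.4.
Round up to the next whole participant.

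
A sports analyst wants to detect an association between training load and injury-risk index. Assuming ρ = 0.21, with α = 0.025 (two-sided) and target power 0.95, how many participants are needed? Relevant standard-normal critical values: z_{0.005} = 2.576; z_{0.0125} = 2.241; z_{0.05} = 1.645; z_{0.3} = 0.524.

n = 336

Fisher's z: C = ½·ln((1+r)/(1−r)) = ½·ln(1.5316) = 0.2132.
n = ((z_{α/2} + z_β)/C)² + 3.
(2.241 + 1.645) / 0.2132 = 3.886 / 0.2132 = 18.227.
n = 18.227² + 3 = 332.22 + 3 = 335.2.
Round up.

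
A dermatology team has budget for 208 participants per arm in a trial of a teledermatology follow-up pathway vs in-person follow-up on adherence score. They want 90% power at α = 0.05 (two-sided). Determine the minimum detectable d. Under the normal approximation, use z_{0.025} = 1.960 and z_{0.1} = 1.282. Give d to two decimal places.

d_min ≈ 0.32

For two independent groups of n = 208 each: d_min = (z_{α/2} + z_β)·√(2/n).
z-sum = 1.960 + 1.282 = 3.242.
d_min = 3.242 × √(2/208) = 3.242 × 0.0981 = 0.318.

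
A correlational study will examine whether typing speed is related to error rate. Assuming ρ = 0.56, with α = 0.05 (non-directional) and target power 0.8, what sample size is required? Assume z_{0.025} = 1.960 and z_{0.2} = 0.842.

n = 23

Fisher's z: C = ½·ln((1+r)/(1−r)) = ½·ln(3.5455) = 0.6328.
n = ((z_{α/2} + z_β)/C)² + 3.
(1.960 + 0.842) / 0.6328 = 2.802 / 0.6328 = 4.428.
n = 4.428² + 3 = 19.61 + 3 = 22.6.
Round up.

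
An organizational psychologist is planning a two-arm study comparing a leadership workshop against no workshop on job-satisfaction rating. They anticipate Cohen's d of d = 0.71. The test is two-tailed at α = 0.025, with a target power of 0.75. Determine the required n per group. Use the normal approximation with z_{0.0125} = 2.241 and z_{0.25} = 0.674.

For two independent groups with equal n: n = 2·((z_{α/2} + z_β) / d)².
z_{α/2} + z_β = 2.241 + 0.674 = 2.915.
n = 2 × (2.915 / 0.71)² = 2 × 4.106² = 2 × 16.86 = 33.7.
Round up to the next whole participant.

n = 34 per group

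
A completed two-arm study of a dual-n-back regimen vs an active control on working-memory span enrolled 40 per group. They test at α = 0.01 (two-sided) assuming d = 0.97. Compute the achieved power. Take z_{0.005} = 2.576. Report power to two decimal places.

For two equal groups, power = Φ(d·√(n/2) − z_{α/2}).
d·√(n/2) = 0.97 × √(40/2) = 0.97 × 4.472 = 4.338.
z_β = 4.338 − 2.576 = 1.762.
Power = Φ(1.762) = 0.961.

power ≈ 0.96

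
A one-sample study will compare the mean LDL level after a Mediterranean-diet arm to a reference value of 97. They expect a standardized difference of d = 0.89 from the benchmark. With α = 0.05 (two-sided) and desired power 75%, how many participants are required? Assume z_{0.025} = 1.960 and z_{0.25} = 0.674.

n = 9

For a one-sample test: n = ((z_{α/2} + z_β) / d)².
z_{α/2} + z_β = 1.960 + 0.674 = 2.634.
n = (2.634 / 0.89)² = 2.960² = 8.76.
Round up.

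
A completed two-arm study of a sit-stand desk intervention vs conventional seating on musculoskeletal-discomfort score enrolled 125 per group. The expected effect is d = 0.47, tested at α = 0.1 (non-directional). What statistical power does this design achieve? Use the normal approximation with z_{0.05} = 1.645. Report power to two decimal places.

power ≈ 0.98

For two equal groups, power = Φ(d·√(n/2) − z_{α/2}).
d·√(n/2) = 0.47 × √(125/2) = 0.47 × 7.906 = 3.716.
z_β = 3.716 − 1.645 = 2.071.
Power = Φ(2.071) = 0.981.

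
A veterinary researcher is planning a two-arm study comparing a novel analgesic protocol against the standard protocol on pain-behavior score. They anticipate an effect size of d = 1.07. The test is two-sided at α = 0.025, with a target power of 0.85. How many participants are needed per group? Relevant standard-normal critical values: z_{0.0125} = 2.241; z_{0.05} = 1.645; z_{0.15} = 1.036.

For two independent groups with equal n: n = 2·((z_{α/2} + z_β) / d)².
z_{α/2} + z_β = 2.241 + 1.036 = 3.277.
n = 2 × (3.277 / 1.07)² = 2 × 3.063² = 2 × 9.38 = 18.8.
Round up to the next whole participant.

n = 19 per group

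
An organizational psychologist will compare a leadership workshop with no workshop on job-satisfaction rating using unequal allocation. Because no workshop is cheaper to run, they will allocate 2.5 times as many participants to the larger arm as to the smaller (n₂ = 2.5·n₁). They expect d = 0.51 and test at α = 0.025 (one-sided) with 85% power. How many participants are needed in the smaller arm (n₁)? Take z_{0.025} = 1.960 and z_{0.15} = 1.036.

With allocation ratio k = n₂/n₁ = 2.5, Var(x̄₁−x̄₂) = σ²(1/n₁ + 1/(k·n₁)) = σ²·(k+1)/(k·n₁).
So n₁ = (1 + 1/k)·((z_{α} + z_β)/d)² = 1.400 × (2.996/0.51)².
n₁ = 1.400 × 34.51 = 48.3.
Round up: n₁ = 49, giving n₂ = ⌈2.5 × 49⌉ = ⌈122.5⌉ = 123.

n₁ = 49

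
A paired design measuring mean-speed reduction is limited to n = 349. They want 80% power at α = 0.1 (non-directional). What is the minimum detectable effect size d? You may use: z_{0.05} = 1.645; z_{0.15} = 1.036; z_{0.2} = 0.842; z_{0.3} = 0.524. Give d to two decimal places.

d_min ≈ 0.13

For a single sample (or paired design) of n = 349: d_min = (z_{α/2} + z_β)/√n.
z-sum = 1.645 + 0.842 = 2.487.
d_min = 2.487 / √349 = 2.487 / 18.682 = 0.133.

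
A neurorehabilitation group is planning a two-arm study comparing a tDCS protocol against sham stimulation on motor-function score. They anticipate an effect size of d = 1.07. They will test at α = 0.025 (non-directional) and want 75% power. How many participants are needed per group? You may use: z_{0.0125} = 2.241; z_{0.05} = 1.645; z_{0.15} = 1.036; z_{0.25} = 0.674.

For two independent groups with equal n: n = 2·((z_{α/2} + z_β) / d)².
z_{α/2} + z_β = 2.241 + 0.674 = 2.915.
n = 2 × (2.915 / 1.07)² = 2 × 2.724² = 2 × 7.42 = 14.8.
Round up to the next whole participant.

n = 15 per group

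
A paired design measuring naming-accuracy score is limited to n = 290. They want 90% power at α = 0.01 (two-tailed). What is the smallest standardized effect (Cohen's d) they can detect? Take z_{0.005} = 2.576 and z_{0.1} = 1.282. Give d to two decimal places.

d_min ≈ 0.23

For a single sample (or paired design) of n = 290: d_min = (z_{α/2} + z_β)/√n.
z-sum = 2.576 + 1.282 = 3.858.
d_min = 3.858 / √290 = 3.858 / 17.029 = 0.227.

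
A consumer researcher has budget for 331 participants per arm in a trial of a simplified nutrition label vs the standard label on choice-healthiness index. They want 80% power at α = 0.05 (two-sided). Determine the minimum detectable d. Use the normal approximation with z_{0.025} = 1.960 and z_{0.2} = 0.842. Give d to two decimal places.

For two independent groups of n = 331 each: d_min = (z_{α/2} + z_β)·√(2/n).
z-sum = 1.960 + 0.842 = 2.802.
d_min = 2.802 × √(2/331) = 2.802 × 0.0777 = 0.218.

d_min ≈ 0.22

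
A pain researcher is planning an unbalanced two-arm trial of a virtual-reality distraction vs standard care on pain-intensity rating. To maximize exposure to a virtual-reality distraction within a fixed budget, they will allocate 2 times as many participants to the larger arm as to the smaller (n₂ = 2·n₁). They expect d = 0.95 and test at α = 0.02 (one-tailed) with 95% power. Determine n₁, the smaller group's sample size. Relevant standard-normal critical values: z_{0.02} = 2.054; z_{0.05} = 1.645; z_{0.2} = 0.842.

With allocation ratio k = n₂/n₁ = 2, Var(x̄₁−x̄₂) = σ²(1/n₁ + 1/(k·n₁)) = σ²·(k+1)/(k·n₁).
So n₁ = (1 + 1/k)·((z_{α} + z_β)/d)² = 1.500 × (3.699/0.95)².
n₁ = 1.500 × 15.16 = 22.7.
Round up: n₁ = 23, giving n₂ = 2 × 23 = 46.

n₁ = 23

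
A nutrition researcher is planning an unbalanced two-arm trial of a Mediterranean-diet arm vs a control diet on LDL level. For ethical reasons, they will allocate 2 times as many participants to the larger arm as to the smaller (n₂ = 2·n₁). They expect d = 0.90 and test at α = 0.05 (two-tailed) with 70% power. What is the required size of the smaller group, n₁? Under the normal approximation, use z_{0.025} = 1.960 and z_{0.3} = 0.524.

n₁ = 12

With allocation ratio k = n₂/n₁ = 2, Var(x̄₁−x̄₂) = σ²(1/n₁ + 1/(k·n₁)) = σ²·(k+1)/(k·n₁).
So n₁ = (1 + 1/k)·((z_{α/2} + z_β)/d)² = 1.500 × (2.484/0.90)².
n₁ = 1.500 × 7.62 = 11.4.
Round up: n₁ = 12, giving n₂ = 2 × 12 = 24.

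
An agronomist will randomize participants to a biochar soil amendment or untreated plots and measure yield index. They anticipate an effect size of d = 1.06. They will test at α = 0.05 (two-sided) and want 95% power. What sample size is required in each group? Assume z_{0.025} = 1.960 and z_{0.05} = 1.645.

For two independent groups with equal n: n = 2·((z_{α/2} + z_β) / d)².
z_{α/2} + z_β = 1.960 + 1.645 = 3.605.
n = 2 × (3.605 / 1.06)² = 2 × 3.401² = 2 × 11.57 = 23.1.
Round up to the next whole participant.

n = 24 per group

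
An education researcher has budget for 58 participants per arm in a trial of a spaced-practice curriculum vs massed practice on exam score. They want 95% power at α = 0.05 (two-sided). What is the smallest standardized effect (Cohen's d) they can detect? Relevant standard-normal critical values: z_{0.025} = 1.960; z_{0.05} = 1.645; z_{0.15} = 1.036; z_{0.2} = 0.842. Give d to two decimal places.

For two independent groups of n = 58 each: d_min = (z_{α/2} + z_β)·√(2/n).
z-sum = 1.960 + 1.645 = 3.605.
d_min = 3.605 × √(2/58) = 3.605 × 0.1857 = 0.669.

d_min ≈ 0.67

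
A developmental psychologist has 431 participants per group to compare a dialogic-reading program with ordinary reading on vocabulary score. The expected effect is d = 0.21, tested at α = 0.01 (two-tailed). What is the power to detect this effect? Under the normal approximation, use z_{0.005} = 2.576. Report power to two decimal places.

power ≈ 0.69

For two equal groups, power = Φ(d·√(n/2) − z_{α/2}).
d·√(n/2) = 0.21 × √(431/2) = 0.21 × 14.680 = 3.083.
z_β = 3.083 − 2.576 = 0.507.
Power = Φ(0.507) = 0.694.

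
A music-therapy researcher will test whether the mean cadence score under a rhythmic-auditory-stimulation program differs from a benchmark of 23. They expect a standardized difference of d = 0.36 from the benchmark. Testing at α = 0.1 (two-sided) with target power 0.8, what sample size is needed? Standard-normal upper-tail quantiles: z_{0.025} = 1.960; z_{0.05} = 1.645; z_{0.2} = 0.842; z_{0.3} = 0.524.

For a one-sample test: n = ((z_{α/2} + z_β) / d)².
z_{α/2} + z_β = 1.645 + 0.842 = 2.487.
n = (2.487 / 0.36)² = 6.908² = 47.73.
Round up.

n = 48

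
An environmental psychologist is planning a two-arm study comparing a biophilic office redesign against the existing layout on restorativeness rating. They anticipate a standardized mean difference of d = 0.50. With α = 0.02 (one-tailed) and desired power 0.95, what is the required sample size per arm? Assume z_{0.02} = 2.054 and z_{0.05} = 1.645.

For two independent groups with equal n: n = 2·((z_{α} + z_β) / d)².
z_{α} + z_β = 2.054 + 1.645 = 3.699.
n = 2 × (3.699 / 0.50)² = 2 × 7.398² = 2 × 54.73 = 109.5.
Round up to the next whole participant.

n = 110 per group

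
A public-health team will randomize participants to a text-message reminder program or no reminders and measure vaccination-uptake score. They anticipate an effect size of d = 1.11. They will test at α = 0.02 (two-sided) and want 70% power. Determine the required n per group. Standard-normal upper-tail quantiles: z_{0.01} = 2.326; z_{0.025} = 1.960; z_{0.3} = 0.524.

For two independent groups with equal n: n = 2·((z_{α/2} + z_β) / d)².
z_{α/2} + z_β = 2.326 + 0.524 = 2.850.
n = 2 × (2.850 / 1.11)² = 2 × 2.568² = 2 × 6.59 = 13.2.
Round up to the next whole participant.

n = 14 per group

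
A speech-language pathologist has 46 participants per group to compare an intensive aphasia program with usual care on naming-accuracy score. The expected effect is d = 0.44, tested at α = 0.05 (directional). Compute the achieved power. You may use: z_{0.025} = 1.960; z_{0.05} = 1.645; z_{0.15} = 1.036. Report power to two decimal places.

For two equal groups, power = Φ(d·√(n/2) − z_{α}).
d·√(n/2) = 0.44 × √(46/2) = 0.44 × 4.796 = 2.110.
z_β = 2.110 − 1.645 = 0.465.
Power = Φ(0.465) = 0.679.

power ≈ 0.68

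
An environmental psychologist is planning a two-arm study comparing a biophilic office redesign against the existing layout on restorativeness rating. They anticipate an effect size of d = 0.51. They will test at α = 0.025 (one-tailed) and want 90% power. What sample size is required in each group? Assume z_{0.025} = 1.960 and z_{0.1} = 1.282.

n = 81 per group

For two independent groups with equal n: n = 2·((z_{α} + z_β) / d)².
z_{α} + z_β = 1.960 + 1.282 = 3.242.
n = 2 × (3.242 / 0.51)² = 2 × 6.357² = 2 × 40.41 = 80.8.
Round up to the next whole participant.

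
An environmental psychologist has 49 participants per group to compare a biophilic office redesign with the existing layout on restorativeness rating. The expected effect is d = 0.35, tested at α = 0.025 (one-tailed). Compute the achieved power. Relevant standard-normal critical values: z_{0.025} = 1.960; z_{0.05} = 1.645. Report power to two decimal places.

power ≈ 0.41

For two equal groups, power = Φ(d·√(n/2) − z_{α}).
d·√(n/2) = 0.35 × √(49/2) = 0.35 × 4.950 = 1.732.
z_β = 1.732 − 1.960 = -0.228.
Power = Φ(-0.228) = 0.410.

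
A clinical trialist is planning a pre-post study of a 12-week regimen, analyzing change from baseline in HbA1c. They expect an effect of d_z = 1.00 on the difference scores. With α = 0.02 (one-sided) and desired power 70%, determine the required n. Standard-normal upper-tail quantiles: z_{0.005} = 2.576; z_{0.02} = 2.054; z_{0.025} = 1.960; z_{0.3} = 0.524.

n = 7 pairs

For a paired (one-sample on differences) test: n = ((z_{α} + z_β) / d)².
z_{α} + z_β = 2.054 + 0.524 = 2.578.
n = (2.578 / 1.00)² = 2.578² = 6.65.
Round up.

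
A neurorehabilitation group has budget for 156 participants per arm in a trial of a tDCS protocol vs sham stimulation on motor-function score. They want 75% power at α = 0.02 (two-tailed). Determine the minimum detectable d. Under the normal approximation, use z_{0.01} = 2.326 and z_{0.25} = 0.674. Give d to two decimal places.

For two independent groups of n = 156 each: d_min = (z_{α/2} + z_β)·√(2/n).
z-sum = 2.326 + 0.674 = 3.000.
d_min = 3.000 × √(2/156) = 3.000 × 0.1132 = 0.340.

d_min ≈ 0.34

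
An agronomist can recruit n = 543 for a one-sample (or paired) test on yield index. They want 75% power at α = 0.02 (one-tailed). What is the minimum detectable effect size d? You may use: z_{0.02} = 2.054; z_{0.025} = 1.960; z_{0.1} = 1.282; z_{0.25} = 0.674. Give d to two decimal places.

d_min ≈ 0.12

For a single sample (or paired design) of n = 543: d_min = (z_{α} + z_β)/√n.
z-sum = 2.054 + 0.674 = 2.728.
d_min = 2.728 / √543 = 2.728 / 23.302 = 0.117.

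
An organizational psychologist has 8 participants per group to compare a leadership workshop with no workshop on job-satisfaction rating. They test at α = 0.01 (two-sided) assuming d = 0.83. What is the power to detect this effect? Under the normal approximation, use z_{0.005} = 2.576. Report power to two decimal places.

power ≈ 0.18

For two equal groups, power = Φ(d·√(n/2) − z_{α/2}).
d·√(n/2) = 0.83 × √(8/2) = 0.83 × 2.000 = 1.660.
z_β = 1.660 − 2.576 = -0.916.
Power = Φ(-0.916) = 0.180.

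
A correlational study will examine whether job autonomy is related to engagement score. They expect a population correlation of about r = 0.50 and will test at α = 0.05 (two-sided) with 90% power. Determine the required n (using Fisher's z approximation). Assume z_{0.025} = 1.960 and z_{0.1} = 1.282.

Fisher's z: C = ½·ln((1+r)/(1−r)) = ½·ln(3.0000) = 0.5493.
n = ((z_{α/2} + z_β)/C)² + 3.
(1.960 + 1.282) / 0.5493 = 3.242 / 0.5493 = 5.902.
n = 5.902² + 3 = 34.83 + 3 = 37.8.
Round up.

n = 38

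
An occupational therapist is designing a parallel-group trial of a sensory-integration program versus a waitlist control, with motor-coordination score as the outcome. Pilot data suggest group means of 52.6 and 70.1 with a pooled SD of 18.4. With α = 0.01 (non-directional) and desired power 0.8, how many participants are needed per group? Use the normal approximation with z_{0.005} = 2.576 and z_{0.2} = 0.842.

n = 26 per group

Cohen's d = |M₁ − M₂| / SD_pooled = |52.6 − 70.1| / 18.4 = 17.5 / 18.4 = 0.951.
For two independent groups with equal n: n = 2·((z_{α/2} + z_β) / d)².
z_{α/2} + z_β = 2.576 + 0.842 = 3.418.
n = 2 × (3.418 / 0.951)² = 2 × 3.594² = 2 × 12.92 = 25.8.
Round up to the next whole participant.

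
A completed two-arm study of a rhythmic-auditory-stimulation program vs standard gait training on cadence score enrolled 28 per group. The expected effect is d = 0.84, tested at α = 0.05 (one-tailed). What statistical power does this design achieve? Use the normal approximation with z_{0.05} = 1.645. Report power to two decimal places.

power ≈ 0.93

For two equal groups, power = Φ(d·√(n/2) − z_{α}).
d·√(n/2) = 0.84 × √(28/2) = 0.84 × 3.742 = 3.143.
z_β = 3.143 − 1.645 = 1.498.
Power = Φ(1.498) = 0.933.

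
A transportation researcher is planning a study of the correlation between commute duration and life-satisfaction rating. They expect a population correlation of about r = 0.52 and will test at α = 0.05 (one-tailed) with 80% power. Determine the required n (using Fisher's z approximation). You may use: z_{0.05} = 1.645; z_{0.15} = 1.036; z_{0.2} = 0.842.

n = 22

Fisher's z: C = ½·ln((1+r)/(1−r)) = ½·ln(3.1667) = 0.5763.
n = ((z_{α} + z_β)/C)² + 3.
(1.645 + 0.842) / 0.5763 = 2.487 / 0.5763 = 4.315.
n = 4.315² + 3 = 18.62 + 3 = 21.6.
Round up.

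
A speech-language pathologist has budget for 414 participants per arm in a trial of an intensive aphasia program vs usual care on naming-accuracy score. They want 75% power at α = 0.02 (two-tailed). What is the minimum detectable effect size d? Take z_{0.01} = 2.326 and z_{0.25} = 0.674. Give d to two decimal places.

For two independent groups of n = 414 each: d_min = (z_{α/2} + z_β)·√(2/n).
z-sum = 2.326 + 0.674 = 3.000.
d_min = 3.000 × √(2/414) = 3.000 × 0.0695 = 0.209.

d_min ≈ 0.21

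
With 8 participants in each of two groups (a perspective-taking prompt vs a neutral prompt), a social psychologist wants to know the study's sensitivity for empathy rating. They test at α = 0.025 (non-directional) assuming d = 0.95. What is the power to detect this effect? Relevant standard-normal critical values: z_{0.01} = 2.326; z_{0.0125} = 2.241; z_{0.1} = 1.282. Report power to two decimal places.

power ≈ 0.37

For two equal groups, power = Φ(d·√(n/2) − z_{α/2}).
d·√(n/2) = 0.95 × √(8/2) = 0.95 × 2.000 = 1.900.
z_β = 1.900 − 2.241 = -0.341.
Power = Φ(-0.341) = 0.367.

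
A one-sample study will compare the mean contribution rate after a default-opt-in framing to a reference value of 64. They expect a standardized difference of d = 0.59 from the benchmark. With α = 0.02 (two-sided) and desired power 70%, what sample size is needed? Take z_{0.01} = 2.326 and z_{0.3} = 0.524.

n = 24

For a one-sample test: n = ((z_{α/2} + z_β) / d)².
z_{α/2} + z_β = 2.326 + 0.524 = 2.850.
n = (2.850 / 0.59)² = 4.831² = 23.33.
Round up.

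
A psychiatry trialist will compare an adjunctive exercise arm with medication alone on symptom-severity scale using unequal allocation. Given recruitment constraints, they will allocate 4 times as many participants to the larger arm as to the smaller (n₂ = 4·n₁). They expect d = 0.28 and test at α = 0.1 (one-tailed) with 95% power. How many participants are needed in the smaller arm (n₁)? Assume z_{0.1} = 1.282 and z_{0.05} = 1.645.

With allocation ratio k = n₂/n₁ = 4, Var(x̄₁−x̄₂) = σ²(1/n₁ + 1/(k·n₁)) = σ²·(k+1)/(k·n₁).
So n₁ = (1 + 1/k)·((z_{α} + z_β)/d)² = 1.250 × (2.927/0.28)².
n₁ = 1.250 × 109.28 = 136.6.
Round up: n₁ = 137, giving n₂ = 4 × 137 = 548.

n₁ = 137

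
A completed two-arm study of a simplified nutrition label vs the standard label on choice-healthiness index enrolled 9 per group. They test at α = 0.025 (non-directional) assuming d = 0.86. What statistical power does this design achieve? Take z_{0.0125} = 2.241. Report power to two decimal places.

For two equal groups, power = Φ(d·√(n/2) − z_{α/2}).
d·√(n/2) = 0.86 × √(9/2) = 0.86 × 2.121 = 1.824.
z_β = 1.824 − 2.241 = -0.417.
Power = Φ(-0.417) = 0.338.

power ≈ 0.34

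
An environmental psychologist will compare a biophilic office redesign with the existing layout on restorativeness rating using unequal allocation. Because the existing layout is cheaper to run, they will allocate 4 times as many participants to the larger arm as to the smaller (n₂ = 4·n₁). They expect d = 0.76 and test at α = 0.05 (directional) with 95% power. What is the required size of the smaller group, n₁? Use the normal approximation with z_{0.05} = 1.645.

n₁ = 24

With allocation ratio k = n₂/n₁ = 4, Var(x̄₁−x̄₂) = σ²(1/n₁ + 1/(k·n₁)) = σ²·(k+1)/(k·n₁).
So n₁ = (1 + 1/k)·((z_{α} + z_β)/d)² = 1.250 × (3.290/0.76)².
n₁ = 1.250 × 18.74 = 23.4.
Round up: n₁ = 24, giving n₂ = 4 × 24 = 96.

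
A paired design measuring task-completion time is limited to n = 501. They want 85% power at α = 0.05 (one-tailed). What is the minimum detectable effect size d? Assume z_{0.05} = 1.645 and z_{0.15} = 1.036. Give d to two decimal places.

For a single sample (or paired design) of n = 501: d_min = (z_{α} + z_β)/√n.
z-sum = 1.645 + 1.036 = 2.681.
d_min = 2.681 / √501 = 2.681 / 22.383 = 0.120.

d_min ≈ 0.12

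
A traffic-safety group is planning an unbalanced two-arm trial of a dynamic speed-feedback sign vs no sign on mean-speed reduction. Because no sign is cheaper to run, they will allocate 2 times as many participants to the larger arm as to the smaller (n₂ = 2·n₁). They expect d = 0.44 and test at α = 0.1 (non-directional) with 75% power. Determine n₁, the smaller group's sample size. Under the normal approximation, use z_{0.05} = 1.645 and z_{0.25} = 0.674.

n₁ = 42

With allocation ratio k = n₂/n₁ = 2, Var(x̄₁−x̄₂) = σ²(1/n₁ + 1/(k·n₁)) = σ²·(k+1)/(k·n₁).
So n₁ = (1 + 1/k)·((z_{α/2} + z_β)/d)² = 1.500 × (2.319/0.44)².
n₁ = 1.500 × 27.78 = 41.7.
Round up: n₁ = 42, giving n₂ = 2 × 42 = 84.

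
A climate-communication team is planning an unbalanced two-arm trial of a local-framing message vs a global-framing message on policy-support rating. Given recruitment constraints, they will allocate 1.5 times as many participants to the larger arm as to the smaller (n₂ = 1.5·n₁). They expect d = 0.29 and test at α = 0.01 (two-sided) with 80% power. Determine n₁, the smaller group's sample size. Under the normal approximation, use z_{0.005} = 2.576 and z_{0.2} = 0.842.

n₁ = 232

With allocation ratio k = n₂/n₁ = 1.5, Var(x̄₁−x̄₂) = σ²(1/n₁ + 1/(k·n₁)) = σ²·(k+1)/(k·n₁).
So n₁ = (1 + 1/k)·((z_{α/2} + z_β)/d)² = 1.667 × (3.418/0.29)².
n₁ = 1.667 × 138.91 = 231.5.
Round up: n₁ = 232, giving n₂ = 1.5 × 232 = 348.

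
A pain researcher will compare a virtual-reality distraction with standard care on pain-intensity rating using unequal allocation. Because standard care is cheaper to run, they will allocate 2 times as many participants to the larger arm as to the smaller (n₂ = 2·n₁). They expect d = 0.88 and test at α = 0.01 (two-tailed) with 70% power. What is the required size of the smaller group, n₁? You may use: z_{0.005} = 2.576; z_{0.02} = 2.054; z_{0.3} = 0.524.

With allocation ratio k = n₂/n₁ = 2, Var(x̄₁−x̄₂) = σ²(1/n₁ + 1/(k·n₁)) = σ²·(k+1)/(k·n₁).
So n₁ = (1 + 1/k)·((z_{α/2} + z_β)/d)² = 1.500 × (3.100/0.88)².
n₁ = 1.500 × 12.41 = 18.6.
Round up: n₁ = 19, giving n₂ = 2 × 19 = 38.

n₁ = 19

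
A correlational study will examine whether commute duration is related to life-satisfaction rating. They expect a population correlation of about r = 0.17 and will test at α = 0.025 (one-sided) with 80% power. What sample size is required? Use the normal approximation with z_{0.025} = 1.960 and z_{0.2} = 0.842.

Fisher's z: C = ½·ln((1+r)/(1−r)) = ½·ln(1.4096) = 0.1717.
n = ((z_{α} + z_β)/C)² + 3.
(1.960 + 0.842) / 0.1717 = 2.802 / 0.1717 = 16.319.
n = 16.319² + 3 = 266.32 + 3 = 269.3.
Round up.

n = 270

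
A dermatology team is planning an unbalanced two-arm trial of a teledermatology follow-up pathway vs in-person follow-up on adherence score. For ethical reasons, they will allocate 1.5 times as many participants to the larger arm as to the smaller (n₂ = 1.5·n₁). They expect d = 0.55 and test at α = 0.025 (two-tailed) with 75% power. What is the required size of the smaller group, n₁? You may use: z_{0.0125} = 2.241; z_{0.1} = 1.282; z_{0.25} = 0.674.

With allocation ratio k = n₂/n₁ = 1.5, Var(x̄₁−x̄₂) = σ²(1/n₁ + 1/(k·n₁)) = σ²·(k+1)/(k·n₁).
So n₁ = (1 + 1/k)·((z_{α/2} + z_β)/d)² = 1.667 × (2.915/0.55)².
n₁ = 1.667 × 28.09 = 46.8.
Round up: n₁ = 47, giving n₂ = ⌈1.5 × 47⌉ = ⌈70.5⌉ = 71.

n₁ = 47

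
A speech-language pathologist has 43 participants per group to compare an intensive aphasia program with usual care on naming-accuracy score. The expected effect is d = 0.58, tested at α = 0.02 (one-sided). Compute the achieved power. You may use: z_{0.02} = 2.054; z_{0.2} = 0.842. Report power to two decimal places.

For two equal groups, power = Φ(d·√(n/2) − z_{α}).
d·√(n/2) = 0.58 × √(43/2) = 0.58 × 4.637 = 2.689.
z_β = 2.689 − 2.054 = 0.635.
Power = Φ(0.635) = 0.737.

power ≈ 0.74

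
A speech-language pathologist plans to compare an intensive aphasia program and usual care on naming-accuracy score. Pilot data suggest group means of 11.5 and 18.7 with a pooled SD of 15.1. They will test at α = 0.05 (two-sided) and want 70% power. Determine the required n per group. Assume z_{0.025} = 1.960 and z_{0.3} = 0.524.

Cohen's d = |M₁ − M₂| / SD_pooled = |11.5 − 18.7| / 15.1 = 7.2 / 15.1 = 0.477.
For two independent groups with equal n: n = 2·((z_{α/2} + z_β) / d)².
z_{α/2} + z_β = 1.960 + 0.524 = 2.484.
n = 2 × (2.484 / 0.477)² = 2 × 5.208² = 2 × 27.12 = 54.2.
Round up to the next whole participant.

n = 55 per group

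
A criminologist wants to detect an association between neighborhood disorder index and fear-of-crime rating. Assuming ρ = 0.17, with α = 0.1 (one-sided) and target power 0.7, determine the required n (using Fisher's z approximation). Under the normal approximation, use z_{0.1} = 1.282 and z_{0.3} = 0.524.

n = 114

Fisher's z: C = ½·ln((1+r)/(1−r)) = ½·ln(1.4096) = 0.1717.
n = ((z_{α} + z_β)/C)² + 3.
(1.282 + 0.524) / 0.1717 = 1.806 / 0.1717 = 10.518.
n = 10.518² + 3 = 110.64 + 3 = 113.6.
Round up.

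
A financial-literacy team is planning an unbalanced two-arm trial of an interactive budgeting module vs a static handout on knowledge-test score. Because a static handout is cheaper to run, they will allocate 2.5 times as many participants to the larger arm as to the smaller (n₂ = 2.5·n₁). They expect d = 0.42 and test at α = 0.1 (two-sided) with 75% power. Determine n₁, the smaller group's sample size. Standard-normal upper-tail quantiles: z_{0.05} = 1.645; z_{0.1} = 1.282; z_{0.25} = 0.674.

With allocation ratio k = n₂/n₁ = 2.5, Var(x̄₁−x̄₂) = σ²(1/n₁ + 1/(k·n₁)) = σ²·(k+1)/(k·n₁).
So n₁ = (1 + 1/k)·((z_{α/2} + z_β)/d)² = 1.400 × (2.319/0.42)².
n₁ = 1.400 × 30.49 = 42.7.
Round up: n₁ = 43, giving n₂ = ⌈2.5 × 43⌉ = ⌈107.5⌉ = 108.

n₁ = 43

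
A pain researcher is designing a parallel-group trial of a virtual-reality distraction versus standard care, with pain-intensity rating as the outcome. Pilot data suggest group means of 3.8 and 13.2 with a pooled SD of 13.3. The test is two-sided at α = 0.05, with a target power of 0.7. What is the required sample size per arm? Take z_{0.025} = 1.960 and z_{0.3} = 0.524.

n = 25 per group

Cohen's d = |M₁ − M₂| / SD_pooled = |3.8 − 13.2| / 13.3 = 9.4 / 13.3 = 0.707.
For two independent groups with equal n: n = 2·((z_{α/2} + z_β) / d)².
z_{α/2} + z_β = 1.960 + 0.524 = 2.484.
n = 2 × (2.484 / 0.707)² = 2 × 3.513² = 2 × 12.34 = 24.7.
Round up to the next whole participant.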